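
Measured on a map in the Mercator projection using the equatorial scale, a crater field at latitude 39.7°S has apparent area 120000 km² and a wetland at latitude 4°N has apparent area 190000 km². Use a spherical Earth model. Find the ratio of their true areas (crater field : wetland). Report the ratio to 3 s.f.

Since Mercator area scale is 1/cos²φ, the true area equals the apparent area multiplied by cos²φ.
True area of crater field: 120000 × cos²(39.7°) = 120000 × 0.5920 = 71040 km².
True area of wetland: 190000 × cos²(4°) = 190000 × 0.9951 = 189100 km².
Ratio = 71040 / 189100 ≈ 0.376.

0.376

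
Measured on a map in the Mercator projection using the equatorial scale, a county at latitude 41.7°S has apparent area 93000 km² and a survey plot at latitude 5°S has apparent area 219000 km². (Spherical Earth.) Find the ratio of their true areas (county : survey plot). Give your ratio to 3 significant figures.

0.239

On Mercator the areal scale is sec²φ, so true area = apparent × cos²φ.
True area of county: 93000 × cos²(41.7°) = 93000 × 0.5575 = 51840 km².
True area of survey plot: 219000 × cos²(5°) = 219000 × 0.9924 = 217300 km².
Ratio = 51840 / 217300 ≈ 0.239.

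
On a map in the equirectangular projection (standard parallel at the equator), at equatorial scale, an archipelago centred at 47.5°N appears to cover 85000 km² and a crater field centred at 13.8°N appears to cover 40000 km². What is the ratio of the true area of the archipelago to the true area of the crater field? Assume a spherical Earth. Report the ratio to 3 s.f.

1.48

Plate carrée has h = 1 and k = sec φ, giving areal scale sec φ; true area = (apparent area) · cos φ.
True area of archipelago: 85000 × cos(47.5°) = 85000 × 0.6756 = 57430 km².
True area of crater field: 40000 × cos(13.8°) = 40000 × 0.9711 = 38850 km².
Ratio = 57430 / 38850 ≈ 1.48.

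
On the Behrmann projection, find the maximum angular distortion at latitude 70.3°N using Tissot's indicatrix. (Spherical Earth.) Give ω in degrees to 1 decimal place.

94.9°

Behrmann is a cylindrical equal-area projection with standard parallels at ±30°. Cylindrical equal-area (φ₀ = 30°): h = cos φ / cos 30° along meridians, k = cos 30° / cos φ along parallels; h·k = 1.
At 70.3°: h = 0.3892, k = 2.569; principal scales a = 2.569, b = 0.3892.
sin(ω/2) = (a − b)/(a + b) = 2.180/2.958 = 0.7368, so ω = 2 arcsin(0.7368) ≈ 94.9°.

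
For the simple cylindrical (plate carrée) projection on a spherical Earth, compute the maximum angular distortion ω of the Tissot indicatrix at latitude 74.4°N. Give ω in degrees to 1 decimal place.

70.4°

In the plate carrée (x = Rλ, y = Rφ), meridians are true-scale (h = 1) and parallels are stretched by k = sec φ.
At 74.4°: h = 1.000, k = 3.719; principal scales a = 3.719, b = 1.000.
sin(ω/2) = (a − b)/(a + b) = 2.719/4.719 = 0.5761, so ω = 2 arcsin(0.5761) ≈ 70.4°.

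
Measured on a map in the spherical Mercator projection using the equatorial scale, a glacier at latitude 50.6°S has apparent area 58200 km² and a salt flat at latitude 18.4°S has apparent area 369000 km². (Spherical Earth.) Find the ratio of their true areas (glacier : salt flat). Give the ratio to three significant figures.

On Mercator the areal scale is sec²φ, so true area = apparent × cos²φ.
True area of glacier: 58200 × cos²(50.6°) = 58200 × 0.4029 = 23450 km².
True area of salt flat: 369000 × cos²(18.4°) = 369000 × 0.9004 = 332200 km².
Ratio = 23450 / 332200 ≈ 0.0706.

0.0706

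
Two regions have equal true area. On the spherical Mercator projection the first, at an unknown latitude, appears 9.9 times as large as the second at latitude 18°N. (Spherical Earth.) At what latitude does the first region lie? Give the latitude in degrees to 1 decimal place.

72.4°

On Mercator, (apparent₁)/(apparent₂) = sec²φ₁ / sec²φ₂ when true areas are equal.
cos²φ₂ / cos²φ₁ = 9.9  ⇒  cos φ₁ = cos 18° / √9.9 = 0.9511/3.146 = 0.3023.
φ₁ = arccos(0.3023) ≈ 72.4°.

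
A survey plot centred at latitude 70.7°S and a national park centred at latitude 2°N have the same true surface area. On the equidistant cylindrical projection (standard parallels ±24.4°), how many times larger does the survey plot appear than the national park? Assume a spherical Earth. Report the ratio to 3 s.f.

3.02

With standard parallel φ₀ = 24.4°, the equirectangular projection gives x = Rλ cos φ₀, y = Rφ, so h = 1 and k = cos 24.4° / cos φ.
Areal scale at 70.7°: h·k = 1.000 × 2.755 = 2.755.
Areal scale at 2°: h·k = 1.000 × 0.9112 = 0.9112.
Ratio = 2.755/0.9112 ≈ 3.02.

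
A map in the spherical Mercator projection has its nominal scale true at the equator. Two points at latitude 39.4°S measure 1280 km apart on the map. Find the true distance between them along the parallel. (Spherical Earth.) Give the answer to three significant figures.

Mercator is conformal, so the point scale is isotropic: h = k = sec φ = 1/cos φ.
Along the parallel at 39.4°, map distances are exaggerated by k = sec 39.4° = 1.294.
True distance = 1280 / 1.294 = 1280 × cos 39.4° ≈ 989 km.

989 km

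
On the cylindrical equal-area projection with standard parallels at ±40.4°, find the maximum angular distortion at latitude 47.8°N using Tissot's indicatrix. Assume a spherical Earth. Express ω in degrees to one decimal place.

Cylindrical equal-area (φ₀ = 40.4°): h = cos φ / cos 40.4° along meridians, k = cos 40.4° / cos φ along parallels; h·k = 1.
At 47.8°: h = 0.8821, k = 1.134; principal scales a = 1.134, b = 0.8821.
sin(ω/2) = (a − b)/(a + b) = 0.2517/2.016 = 0.1248, so ω = 2 arcsin(0.1248) ≈ 14.3°.

14.3°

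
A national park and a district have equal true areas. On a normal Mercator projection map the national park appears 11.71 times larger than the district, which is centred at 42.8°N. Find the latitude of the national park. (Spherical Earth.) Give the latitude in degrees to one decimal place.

For equal true areas on Mercator, apparent areas scale as sec²φ, so the ratio is cos²φ₂ / cos²φ₁.
cos²φ₂ / cos²φ₁ = 11.71  ⇒  cos φ₁ = cos 42.8° / √11.71 = 0.7337/3.422 = 0.2144.
φ₁ = arccos(0.2144) ≈ 77.6°.

77.6°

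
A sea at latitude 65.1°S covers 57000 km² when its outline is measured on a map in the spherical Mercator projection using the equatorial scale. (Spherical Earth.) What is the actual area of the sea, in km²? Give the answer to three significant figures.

10100 km²

The Mercator projection is conformal; its linear scale factor is the same in every direction and equals sec φ = 1/cos φ.
Areal scale = k² = sec²φ = 1/cos²(65.1°) = 1/0.4210² = 5.641.
True area = apparent / (areal scale) = 57000 / 5.641 ≈ 10100 km².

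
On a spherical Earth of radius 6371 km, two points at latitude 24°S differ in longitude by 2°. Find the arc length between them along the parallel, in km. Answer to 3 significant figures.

203 km

Arc length along a parallel = R cos φ · Δλ (with Δλ in radians).
= 6371 × cos 24° × (2° × π/180) = 6371 × 0.9135 × 0.03491 ≈ 203 km.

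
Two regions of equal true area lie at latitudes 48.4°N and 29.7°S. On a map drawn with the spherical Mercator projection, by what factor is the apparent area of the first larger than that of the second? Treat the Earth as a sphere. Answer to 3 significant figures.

Mercator areal scale is sec²φ.
At 48.4°: sec²(48.4°) = 1/0.6639² = 2.269.
At 29.7°: sec²(29.7°) = 1/0.8686² = 1.325.
Ratio = 2.269/1.325 = cos²(29.7°)/cos²(48.4°) ≈ 1.71.

1.71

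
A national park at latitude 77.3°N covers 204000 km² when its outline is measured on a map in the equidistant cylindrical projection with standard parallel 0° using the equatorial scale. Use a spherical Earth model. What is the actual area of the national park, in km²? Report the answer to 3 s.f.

In the plate carrée (x = Rλ, y = Rφ), meridians are true-scale (h = 1) and parallels are stretched by k = sec φ.
Areal scale = h·k = 1 × sec φ; at 77.3°, h = 1.000, k = 4.549, so h·k = 4.549.
True area = apparent / (areal scale) = 204000 / 4.549 ≈ 44800 km².

44800 km²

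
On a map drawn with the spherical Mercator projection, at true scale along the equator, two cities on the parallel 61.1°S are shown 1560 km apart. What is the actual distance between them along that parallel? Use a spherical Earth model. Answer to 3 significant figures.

754 km

The Mercator projection is conformal; its linear scale factor is the same in every direction and equals sec φ = 1/cos φ.
Along the parallel at 61.1°, map distances are exaggerated by k = sec 61.1° = 2.069.
True distance = 1560 / 2.069 = 1560 × cos 61.1° ≈ 754 km.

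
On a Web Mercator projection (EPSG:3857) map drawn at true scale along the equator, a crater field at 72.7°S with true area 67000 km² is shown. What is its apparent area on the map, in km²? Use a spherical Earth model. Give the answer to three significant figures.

758000 km²

Mercator is conformal, so the point scale is isotropic: h = k = sec φ = 1/cos φ.
Areal scale = k² = sec²φ = 1/cos²(72.7°) = 1/0.2974² = 11.31.
Apparent area = 67000 × 11.31 ≈ 758000 km².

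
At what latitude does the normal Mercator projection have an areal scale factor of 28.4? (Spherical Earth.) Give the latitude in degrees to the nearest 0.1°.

Mercator areal scale is sec²φ.
sec²φ = 28.4  ⇒  cos²φ = 0.03521  ⇒  cos φ = 0.1876.
φ = arccos(0.1876) ≈ 79.2°.

79.2°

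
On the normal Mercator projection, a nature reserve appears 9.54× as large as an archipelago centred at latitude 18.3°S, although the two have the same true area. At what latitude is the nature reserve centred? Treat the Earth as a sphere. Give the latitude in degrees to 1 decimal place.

For equal true areas on Mercator, apparent areas scale as sec²φ, so the ratio is cos²φ₂ / cos²φ₁.
cos²φ₂ / cos²φ₁ = 9.54  ⇒  cos φ₁ = cos 18.3° / √9.54 = 0.9494/3.089 = 0.3074.
φ₁ = arccos(0.3074) ≈ 72.1°.

72.1°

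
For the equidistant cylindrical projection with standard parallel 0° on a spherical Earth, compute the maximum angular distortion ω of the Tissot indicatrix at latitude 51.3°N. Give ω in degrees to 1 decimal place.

For the equirectangular projection with φ₀ = 0 (plate carrée), h = 1 along meridians and k = sec φ along parallels.
At 51.3°: h = 1.000, k = 1.599; principal scales a = 1.599, b = 1.000.
sin(ω/2) = (a − b)/(a + b) = 0.5994/2.599 = 0.2306, so ω = 2 arcsin(0.2306) ≈ 26.7°.

26.7°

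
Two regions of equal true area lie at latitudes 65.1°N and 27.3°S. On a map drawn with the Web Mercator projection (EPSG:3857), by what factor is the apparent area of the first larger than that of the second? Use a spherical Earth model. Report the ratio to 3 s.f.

On Mercator, area is exaggerated by sec²φ = 1/cos²φ.
At 65.1°: sec²(65.1°) = 1/0.4210² = 5.641.
At 27.3°: sec²(27.3°) = 1/0.8886² = 1.266.
Ratio = 5.641/1.266 = cos²(27.3°)/cos²(65.1°) ≈ 4.45.

4.45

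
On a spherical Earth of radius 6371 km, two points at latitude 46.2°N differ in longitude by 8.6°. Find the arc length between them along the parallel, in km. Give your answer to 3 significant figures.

662 km

Arc length along a parallel = R cos φ · Δλ (with Δλ in radians).
= 6371 × cos 46.2° × (8.6° × π/180) = 6371 × 0.6921 × 0.1501 ≈ 662 km.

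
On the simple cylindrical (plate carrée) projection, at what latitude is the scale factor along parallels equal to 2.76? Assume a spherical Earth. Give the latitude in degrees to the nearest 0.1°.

Plate carrée: h = 1, k = sec φ along parallels.
sec φ = 2.76  ⇒  cos φ = 0.3623  ⇒  φ ≈ 68.8°.

68.8°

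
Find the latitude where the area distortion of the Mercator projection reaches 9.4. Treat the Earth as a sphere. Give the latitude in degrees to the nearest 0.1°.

Mercator areal scale is sec²φ.
sec²φ = 9.4  ⇒  cos²φ = 0.1064  ⇒  cos φ = 0.3262.
φ = arccos(0.3262) ≈ 71.0°.

71.0°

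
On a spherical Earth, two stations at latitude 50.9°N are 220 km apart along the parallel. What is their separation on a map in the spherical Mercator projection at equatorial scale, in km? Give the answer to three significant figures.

349 km

The Mercator projection is conformal; its linear scale factor is the same in every direction and equals sec φ = 1/cos φ.
Along the parallel, k = sec 50.9° = 1/0.6307 = 1.586.
Map distance = 220 × 1.586 ≈ 349 km.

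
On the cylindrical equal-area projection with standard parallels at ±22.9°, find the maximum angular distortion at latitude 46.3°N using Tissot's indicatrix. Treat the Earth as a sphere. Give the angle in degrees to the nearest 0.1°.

32.5°

A cylindrical equal-area projection with standard parallel φ₀ has meridian scale h = cos φ / cos φ₀ and parallel scale k = cos φ₀ / cos φ (so areas are preserved, h·k = 1).
At 46.3°: h = 0.7500, k = 1.333; principal scales a = 1.333, b = 0.7500.
sin(ω/2) = (a − b)/(a + b) = 0.5834/2.083 = 0.2800, so ω = 2 arcsin(0.2800) ≈ 32.5°.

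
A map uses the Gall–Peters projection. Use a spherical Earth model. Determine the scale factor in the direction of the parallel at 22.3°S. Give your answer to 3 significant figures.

0.764

The Gall–Peters projection is cylindrical equal-area with φ₀ = 45°. Cylindrical equal-area (φ₀ = 45°): h = cos φ / cos 45° along meridians, k = cos 45° / cos φ along parallels; h·k = 1.
k = cos 45° / cos 22.3° = 0.7071/0.9252 = 0.7643.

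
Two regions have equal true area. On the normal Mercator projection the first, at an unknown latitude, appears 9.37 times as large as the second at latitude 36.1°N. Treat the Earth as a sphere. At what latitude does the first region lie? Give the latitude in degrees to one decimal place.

74.7°

On Mercator, (apparent₁)/(apparent₂) = sec²φ₁ / sec²φ₂ when true areas are equal.
cos²φ₂ / cos²φ₁ = 9.37  ⇒  cos φ₁ = cos 36.1° / √9.37 = 0.8080/3.061 = 0.2640.
φ₁ = arccos(0.2640) ≈ 74.7°.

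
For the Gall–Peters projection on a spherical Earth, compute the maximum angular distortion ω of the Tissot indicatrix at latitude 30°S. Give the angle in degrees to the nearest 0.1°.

23.1°

Gall–Peters is a cylindrical equal-area projection with standard parallels at ±45°. Cylindrical equal-area (φ₀ = 45°): h = cos φ / cos 45° along meridians, k = cos 45° / cos φ along parallels; h·k = 1.
At 30°: h = 1.225, k = 0.8165; principal scales a = 1.225, b = 0.8165.
sin(ω/2) = (a − b)/(a + b) = 0.4082/2.041 = 0.2000, so ω = 2 arcsin(0.2000) ≈ 23.1°.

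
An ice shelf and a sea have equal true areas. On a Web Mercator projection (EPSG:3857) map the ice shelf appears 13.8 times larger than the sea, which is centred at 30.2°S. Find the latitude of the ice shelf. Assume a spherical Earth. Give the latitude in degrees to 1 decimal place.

For equal true areas on Mercator, apparent areas scale as sec²φ, so the ratio is cos²φ₂ / cos²φ₁.
cos²φ₂ / cos²φ₁ = 13.8  ⇒  cos φ₁ = cos 30.2° / √13.8 = 0.8643/3.715 = 0.2327.
φ₁ = arccos(0.2327) ≈ 76.5°.

76.5°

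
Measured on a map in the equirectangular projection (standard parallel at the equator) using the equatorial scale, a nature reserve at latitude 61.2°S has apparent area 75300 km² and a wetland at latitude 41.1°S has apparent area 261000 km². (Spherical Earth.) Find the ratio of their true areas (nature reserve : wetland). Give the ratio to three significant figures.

On the plate carrée, areal scale = h·k = 1 × sec φ, so true area = apparent × cos φ.
True area of nature reserve: 75300 × cos(61.2°) = 75300 × 0.4818 = 36280 km².
True area of wetland: 261000 × cos(41.1°) = 261000 × 0.7536 = 196700 km².
Ratio = 36280 / 196700 ≈ 0.184.

0.184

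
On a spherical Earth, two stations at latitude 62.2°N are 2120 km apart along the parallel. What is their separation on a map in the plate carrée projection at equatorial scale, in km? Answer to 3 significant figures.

4550 km

For the equirectangular projection with φ₀ = 0 (plate carrée), h = 1 along meridians and k = sec φ along parallels.
Along the parallel, k = sec 62.2° = 1/0.4664 = 2.144.
Map distance = 2120 × 2.144 ≈ 4550 km.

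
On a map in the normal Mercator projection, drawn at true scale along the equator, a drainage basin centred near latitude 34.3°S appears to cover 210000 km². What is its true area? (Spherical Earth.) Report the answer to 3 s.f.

143000 km²

Mercator is conformal, so the point scale is isotropic: h = k = sec φ = 1/cos φ.
Areal scale = k² = sec²φ = 1/cos²(34.3°) = 1/0.8261² = 1.465.
True area = apparent / (areal scale) = 210000 / 1.465 ≈ 143000 km².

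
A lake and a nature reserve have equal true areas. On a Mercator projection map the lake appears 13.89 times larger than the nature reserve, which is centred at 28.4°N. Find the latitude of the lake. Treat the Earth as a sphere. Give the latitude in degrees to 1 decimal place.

Mercator areal scale is sec²φ, so apparent-area ratio = sec²φ₁ / sec²φ₂ = cos²φ₂ / cos²φ₁.
cos²φ₂ / cos²φ₁ = 13.89  ⇒  cos φ₁ = cos 28.4° / √13.89 = 0.8796/3.727 = 0.2360.
φ₁ = arccos(0.2360) ≈ 76.3°.

76.3°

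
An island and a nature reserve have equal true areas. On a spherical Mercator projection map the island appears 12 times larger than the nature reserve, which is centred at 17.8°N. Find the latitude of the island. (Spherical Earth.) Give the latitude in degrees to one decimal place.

74.0°

Mercator areal scale is sec²φ, so apparent-area ratio = sec²φ₁ / sec²φ₂ = cos²φ₂ / cos²φ₁.
cos²φ₂ / cos²φ₁ = 12  ⇒  cos φ₁ = cos 17.8° / √12 = 0.9521/3.464 = 0.2749.
φ₁ = arccos(0.2749) ≈ 74.0°.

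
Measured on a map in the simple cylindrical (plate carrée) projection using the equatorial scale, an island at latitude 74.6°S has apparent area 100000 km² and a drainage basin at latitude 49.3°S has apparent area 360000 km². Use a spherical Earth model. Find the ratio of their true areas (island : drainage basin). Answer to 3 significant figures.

0.113

On the plate carrée, areal scale = h·k = 1 × sec φ, so true area = apparent × cos φ.
True area of island: 100000 × cos(74.6°) = 100000 × 0.2656 = 26560 km².
True area of drainage basin: 360000 × cos(49.3°) = 360000 × 0.6521 = 234800 km².
Ratio = 26560 / 234800 ≈ 0.113.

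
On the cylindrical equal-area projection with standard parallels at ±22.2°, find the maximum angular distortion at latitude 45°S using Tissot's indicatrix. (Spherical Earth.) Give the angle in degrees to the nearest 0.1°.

A cylindrical equal-area projection with standard parallel φ₀ has meridian scale h = cos φ / cos φ₀ and parallel scale k = cos φ₀ / cos φ (so areas are preserved, h·k = 1).
At 45°: h = 0.7637, k = 1.309; principal scales a = 1.309, b = 0.7637.
sin(ω/2) = (a − b)/(a + b) = 0.5457/2.073 = 0.2632, so ω = 2 arcsin(0.2632) ≈ 30.5°.

30.5°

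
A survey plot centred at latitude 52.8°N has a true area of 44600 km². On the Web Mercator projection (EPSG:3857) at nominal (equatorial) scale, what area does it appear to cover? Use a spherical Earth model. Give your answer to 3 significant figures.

122000 km²

For Mercator, h = k = sec φ (a conformal cylindrical projection has a single point scale, 1/cos φ).
Areal scale = k² = sec²φ = 1/cos²(52.8°) = 1/0.6046² = 2.736.
Apparent area = 44600 × 2.736 ≈ 122000 km².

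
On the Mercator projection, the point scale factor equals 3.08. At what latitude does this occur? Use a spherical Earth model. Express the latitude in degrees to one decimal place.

71.1°

Mercator scale is k = sec φ = 1/cos φ.
1/cos φ = 3.08  ⇒  cos φ = 0.3247  ⇒  φ = arccos(0.3247) ≈ 71.1°.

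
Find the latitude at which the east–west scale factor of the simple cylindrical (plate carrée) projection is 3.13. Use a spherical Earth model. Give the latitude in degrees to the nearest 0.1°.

71.4°

Plate carrée: h = 1, k = sec φ along parallels.
sec φ = 3.13  ⇒  cos φ = 0.3195  ⇒  φ ≈ 71.4°.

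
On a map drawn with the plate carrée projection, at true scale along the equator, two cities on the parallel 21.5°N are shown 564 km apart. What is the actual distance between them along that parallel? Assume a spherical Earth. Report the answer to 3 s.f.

525 km

In the plate carrée (x = Rλ, y = Rφ), meridians are true-scale (h = 1) and parallels are stretched by k = sec φ.
Along the parallel at 21.5°, map distances are exaggerated by k = sec 21.5° = 1.075.
True distance = 564 / 1.075 = 564 × cos 21.5° ≈ 525 km.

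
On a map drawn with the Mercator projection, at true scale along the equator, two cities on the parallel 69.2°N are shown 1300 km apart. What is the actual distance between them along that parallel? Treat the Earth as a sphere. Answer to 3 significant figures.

462 km

The Mercator projection is conformal; its linear scale factor is the same in every direction and equals sec φ = 1/cos φ.
Along the parallel at 69.2°, map distances are exaggerated by k = sec 69.2° = 2.816.
True distance = 1300 / 2.816 = 1300 × cos 69.2° ≈ 462 km.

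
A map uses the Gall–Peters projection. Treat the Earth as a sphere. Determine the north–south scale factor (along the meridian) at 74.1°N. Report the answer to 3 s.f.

The Gall–Peters projection is cylindrical equal-area with φ₀ = 45°. Cylindrical equal-area (φ₀ = 45°): h = cos φ / cos 45° along meridians, k = cos 45° / cos φ along parallels; h·k = 1.
h = cos 74.1° / cos 45° = 0.2740/0.7071 = 0.3874.

0.387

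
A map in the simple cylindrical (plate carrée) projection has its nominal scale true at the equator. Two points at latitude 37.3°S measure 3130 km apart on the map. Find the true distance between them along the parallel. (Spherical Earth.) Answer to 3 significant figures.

For the equirectangular projection with φ₀ = 0 (plate carrée), h = 1 along meridians and k = sec φ along parallels.
Along the parallel at 37.3°, map distances are exaggerated by k = sec 37.3° = 1.257.
True distance = 3130 / 1.257 = 3130 × cos 37.3° ≈ 2490 km.

2490 km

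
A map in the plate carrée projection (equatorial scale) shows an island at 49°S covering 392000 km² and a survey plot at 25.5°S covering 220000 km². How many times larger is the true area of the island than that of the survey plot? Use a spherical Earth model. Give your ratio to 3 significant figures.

1.30

Plate carrée has h = 1 and k = sec φ, giving areal scale sec φ; true area = (apparent area) · cos φ.
True area of island: 392000 × cos(49°) = 392000 × 0.6561 = 257200 km².
True area of survey plot: 220000 × cos(25.5°) = 220000 × 0.9026 = 198600 km².
Ratio = 257200 / 198600 ≈ 1.30.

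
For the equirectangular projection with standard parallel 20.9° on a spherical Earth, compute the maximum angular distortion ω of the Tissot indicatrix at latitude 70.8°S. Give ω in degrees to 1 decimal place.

With standard parallel φ₀ = 20.9°, the equirectangular projection gives x = Rλ cos φ₀, y = Rφ, so h = 1 and k = cos 20.9° / cos φ.
At 70.8°: h = 1.000, k = 2.841; principal scales a = 2.841, b = 1.000.
sin(ω/2) = (a − b)/(a + b) = 1.841/3.841 = 0.4793, so ω = 2 arcsin(0.4793) ≈ 57.3°.

57.3°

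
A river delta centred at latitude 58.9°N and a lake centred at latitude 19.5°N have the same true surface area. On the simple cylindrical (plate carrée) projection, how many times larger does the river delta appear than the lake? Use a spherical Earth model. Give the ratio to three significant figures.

For the equirectangular projection with φ₀ = 0 (plate carrée), h = 1 along meridians and k = sec φ along parallels.
Areal scale at 58.9°: h·k = 1.000 × 1.936 = 1.936.
Areal scale at 19.5°: h·k = 1.000 × 1.061 = 1.061.
Ratio = 1.936/1.061 ≈ 1.82.

1.82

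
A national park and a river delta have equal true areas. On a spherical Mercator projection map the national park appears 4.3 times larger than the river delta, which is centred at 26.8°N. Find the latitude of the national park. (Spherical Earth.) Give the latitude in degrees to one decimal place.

64.5°

Mercator areal scale is sec²φ, so apparent-area ratio = sec²φ₁ / sec²φ₂ = cos²φ₂ / cos²φ₁.
cos²φ₂ / cos²φ₁ = 4.3  ⇒  cos φ₁ = cos 26.8° / √4.3 = 0.8926/2.074 = 0.4304.
φ₁ = arccos(0.4304) ≈ 64.5°.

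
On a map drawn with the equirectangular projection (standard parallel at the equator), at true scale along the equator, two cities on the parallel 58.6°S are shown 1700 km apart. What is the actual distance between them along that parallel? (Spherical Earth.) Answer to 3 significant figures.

886 km

In the plate carrée (x = Rλ, y = Rφ), meridians are true-scale (h = 1) and parallels are stretched by k = sec φ.
Along the parallel at 58.6°, map distances are exaggerated by k = sec 58.6° = 1.919.
True distance = 1700 / 1.919 = 1700 × cos 58.6° ≈ 886 km.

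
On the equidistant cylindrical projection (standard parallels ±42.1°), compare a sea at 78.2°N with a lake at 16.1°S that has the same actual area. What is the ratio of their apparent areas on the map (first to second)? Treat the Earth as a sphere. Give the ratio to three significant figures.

4.70

With standard parallel φ₀ = 42.1°, the equirectangular projection gives x = Rλ cos φ₀, y = Rφ, so h = 1 and k = cos 42.1° / cos φ.
Areal scale at 78.2°: h·k = 1.000 × 3.628 = 3.628.
Areal scale at 16.1°: h·k = 1.000 × 0.7723 = 0.7723.
Ratio = 3.628/0.7723 ≈ 4.70.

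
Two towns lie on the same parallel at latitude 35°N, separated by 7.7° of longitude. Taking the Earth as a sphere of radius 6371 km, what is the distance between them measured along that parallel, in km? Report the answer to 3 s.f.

Arc length along a parallel = R cos φ · Δλ (with Δλ in radians).
= 6371 × cos 35° × (7.7° × π/180) = 6371 × 0.8192 × 0.1344 ≈ 701 km.

701 km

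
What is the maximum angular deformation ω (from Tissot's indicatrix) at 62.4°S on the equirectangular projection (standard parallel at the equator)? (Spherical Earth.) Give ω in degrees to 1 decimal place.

Plate carrée maps x = Rλ, y = Rφ. The meridian scale is h = 1 and the parallel scale is k = 1/cos φ = sec φ.
At 62.4°: h = 1.000, k = 2.158; principal scales a = 2.158, b = 1.000.
sin(ω/2) = (a − b)/(a + b) = 1.158/3.158 = 0.3668, so ω = 2 arcsin(0.3668) ≈ 43.0°.

43.0°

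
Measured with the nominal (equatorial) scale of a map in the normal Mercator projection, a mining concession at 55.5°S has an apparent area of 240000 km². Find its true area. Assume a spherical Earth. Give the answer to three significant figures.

77000 km²

The Mercator projection is conformal; its linear scale factor is the same in every direction and equals sec φ = 1/cos φ.
Areal scale = k² = sec²φ = 1/cos²(55.5°) = 1/0.5664² = 3.117.
True area = apparent / (areal scale) = 240000 / 3.117 ≈ 77000 km².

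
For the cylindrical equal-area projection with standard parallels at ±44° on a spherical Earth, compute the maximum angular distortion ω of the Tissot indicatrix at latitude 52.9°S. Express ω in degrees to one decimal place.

20.1°

For cylindrical equal-area with standard parallel φ₀, h = cos φ / cos φ₀ and k = cos φ₀ / cos φ, so h·k = 1.
At 52.9°: h = 0.8386, k = 1.193; principal scales a = 1.193, b = 0.8386.
sin(ω/2) = (a − b)/(a + b) = 0.3540/2.031 = 0.1743, so ω = 2 arcsin(0.1743) ≈ 20.1°.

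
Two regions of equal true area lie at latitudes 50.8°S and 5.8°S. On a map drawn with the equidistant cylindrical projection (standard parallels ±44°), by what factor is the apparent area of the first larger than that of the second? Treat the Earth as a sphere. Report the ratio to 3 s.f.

1.57

In the equirectangular projection with standard parallel φ₀ = 44° (x = Rλ cos φ₀, y = Rφ), meridians are true-scale (h = 1) and the parallel scale is k = cos φ₀ / cos φ.
Areal scale at 50.8°: h·k = 1.000 × 1.138 = 1.138.
Areal scale at 5.8°: h·k = 1.000 × 0.7230 = 0.7230.
Ratio = 1.138/0.7230 ≈ 1.57.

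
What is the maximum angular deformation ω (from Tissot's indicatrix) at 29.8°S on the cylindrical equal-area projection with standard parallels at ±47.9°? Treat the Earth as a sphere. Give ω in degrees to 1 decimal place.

A cylindrical equal-area projection with standard parallel φ₀ has meridian scale h = cos φ / cos φ₀ and parallel scale k = cos φ₀ / cos φ (so areas are preserved, h·k = 1).
At 29.8°: h = 1.294, k = 0.7726; principal scales a = 1.294, b = 0.7726.
sin(ω/2) = (a − b)/(a + b) = 0.5218/2.067 = 0.2524, so ω = 2 arcsin(0.2524) ≈ 29.2°.

29.2°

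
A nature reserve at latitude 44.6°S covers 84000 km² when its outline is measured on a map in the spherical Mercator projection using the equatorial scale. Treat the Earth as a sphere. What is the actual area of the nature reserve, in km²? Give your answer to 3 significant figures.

42600 km²

The Mercator projection is conformal; its linear scale factor is the same in every direction and equals sec φ = 1/cos φ.
Areal scale = k² = sec²φ = 1/cos²(44.6°) = 1/0.7120² = 1.972.
True area = apparent / (areal scale) = 84000 / 1.972 ≈ 42600 km².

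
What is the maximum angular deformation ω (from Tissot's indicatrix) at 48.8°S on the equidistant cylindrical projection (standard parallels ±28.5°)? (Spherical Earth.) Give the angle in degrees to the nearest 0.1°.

The equidistant cylindrical projection with φ₀ = 28.5° has h = 1 (meridians true) and k = cos φ₀ / cos φ along parallels.
At 48.8°: h = 1.000, k = 1.334; principal scales a = 1.334, b = 1.000.
sin(ω/2) = (a − b)/(a + b) = 0.3342/2.334 = 0.1432, so ω = 2 arcsin(0.1432) ≈ 16.5°.

16.5°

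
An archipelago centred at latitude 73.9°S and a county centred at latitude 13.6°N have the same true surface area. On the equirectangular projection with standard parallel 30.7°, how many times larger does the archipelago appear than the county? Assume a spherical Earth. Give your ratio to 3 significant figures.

3.50

In the equirectangular projection with standard parallel φ₀ = 30.7° (x = Rλ cos φ₀, y = Rφ), meridians are true-scale (h = 1) and the parallel scale is k = cos φ₀ / cos φ.
Areal scale at 73.9°: h·k = 1.000 × 3.101 = 3.101.
Areal scale at 13.6°: h·k = 1.000 × 0.8847 = 0.8847.
Ratio = 3.101/0.8847 ≈ 3.50.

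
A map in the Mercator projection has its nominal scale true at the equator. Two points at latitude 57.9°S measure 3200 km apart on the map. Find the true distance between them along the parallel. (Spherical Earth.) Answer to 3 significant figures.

1700 km

For Mercator, h = k = sec φ (a conformal cylindrical projection has a single point scale, 1/cos φ).
Along the parallel at 57.9°, map distances are exaggerated by k = sec 57.9° = 1.882.
True distance = 3200 / 1.882 = 3200 × cos 57.9° ≈ 1700 km.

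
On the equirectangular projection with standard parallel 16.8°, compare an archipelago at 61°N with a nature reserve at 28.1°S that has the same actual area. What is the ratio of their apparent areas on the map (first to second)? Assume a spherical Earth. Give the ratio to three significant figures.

1.82

In the equirectangular projection with standard parallel φ₀ = 16.8° (x = Rλ cos φ₀, y = Rφ), meridians are true-scale (h = 1) and the parallel scale is k = cos φ₀ / cos φ.
Areal scale at 61°: h·k = 1.000 × 1.975 = 1.975.
Areal scale at 28.1°: h·k = 1.000 × 1.085 = 1.085.
Ratio = 1.975/1.085 ≈ 1.82.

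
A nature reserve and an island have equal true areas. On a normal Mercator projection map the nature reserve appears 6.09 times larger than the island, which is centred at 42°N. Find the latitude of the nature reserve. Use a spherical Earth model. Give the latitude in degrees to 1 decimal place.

72.5°

Mercator areal scale is sec²φ, so apparent-area ratio = sec²φ₁ / sec²φ₂ = cos²φ₂ / cos²φ₁.
cos²φ₂ / cos²φ₁ = 6.09  ⇒  cos φ₁ = cos 42° / √6.09 = 0.7431/2.468 = 0.3011.
φ₁ = arccos(0.3011) ≈ 72.5°.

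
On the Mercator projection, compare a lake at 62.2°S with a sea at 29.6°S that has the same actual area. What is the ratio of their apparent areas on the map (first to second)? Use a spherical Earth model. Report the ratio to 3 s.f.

On Mercator, area is exaggerated by sec²φ = 1/cos²φ.
At 62.2°: sec²(62.2°) = 1/0.4664² = 4.597.
At 29.6°: sec²(29.6°) = 1/0.8695² = 1.323.
Ratio = 4.597/1.323 = cos²(29.6°)/cos²(62.2°) ≈ 3.48.

3.48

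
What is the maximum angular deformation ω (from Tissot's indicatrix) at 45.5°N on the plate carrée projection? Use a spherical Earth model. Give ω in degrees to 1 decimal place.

For the equirectangular projection with φ₀ = 0 (plate carrée), h = 1 along meridians and k = sec φ along parallels.
At 45.5°: h = 1.000, k = 1.427; principal scales a = 1.427, b = 1.000.
sin(ω/2) = (a − b)/(a + b) = 0.4267/2.427 = 0.1758, so ω = 2 arcsin(0.1758) ≈ 20.3°.

20.3°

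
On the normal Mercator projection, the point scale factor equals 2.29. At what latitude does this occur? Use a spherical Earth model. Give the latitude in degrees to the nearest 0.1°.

64.1°

Mercator scale is k = sec φ = 1/cos φ.
1/cos φ = 2.29  ⇒  cos φ = 0.4367  ⇒  φ = arccos(0.4367) ≈ 64.1°.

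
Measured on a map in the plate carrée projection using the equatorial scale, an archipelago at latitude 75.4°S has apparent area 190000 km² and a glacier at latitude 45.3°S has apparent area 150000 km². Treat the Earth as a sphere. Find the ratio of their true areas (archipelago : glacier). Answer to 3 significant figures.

Plate carrée has h = 1 and k = sec φ, giving areal scale sec φ; true area = (apparent area) · cos φ.
True area of archipelago: 190000 × cos(75.4°) = 190000 × 0.2521 = 47890 km².
True area of glacier: 150000 × cos(45.3°) = 150000 × 0.7034 = 105500 km².
Ratio = 47890 / 105500 ≈ 0.454.

0.454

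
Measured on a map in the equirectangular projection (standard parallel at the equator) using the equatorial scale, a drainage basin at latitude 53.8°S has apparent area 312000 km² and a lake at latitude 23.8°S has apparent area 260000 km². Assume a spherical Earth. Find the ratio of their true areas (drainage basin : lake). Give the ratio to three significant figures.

0.775

On the plate carrée, areal scale = h·k = 1 × sec φ, so true area = apparent × cos φ.
True area of drainage basin: 312000 × cos(53.8°) = 312000 × 0.5906 = 184300 km².
True area of lake: 260000 × cos(23.8°) = 260000 × 0.9150 = 237900 km².
Ratio = 184300 / 237900 ≈ 0.775.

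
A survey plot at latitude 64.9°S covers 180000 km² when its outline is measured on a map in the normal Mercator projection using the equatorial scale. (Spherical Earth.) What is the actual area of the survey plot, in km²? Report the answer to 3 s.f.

For Mercator, h = k = sec φ (a conformal cylindrical projection has a single point scale, 1/cos φ).
Areal scale = k² = sec²φ = 1/cos²(64.9°) = 1/0.4242² = 5.557.
True area = apparent / (areal scale) = 180000 / 5.557 ≈ 32400 km².

32400 km²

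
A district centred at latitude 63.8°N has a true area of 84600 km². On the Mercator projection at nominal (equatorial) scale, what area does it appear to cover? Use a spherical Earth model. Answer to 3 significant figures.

434000 km²

The Mercator projection is conformal; its linear scale factor is the same in every direction and equals sec φ = 1/cos φ.
Areal scale = k² = sec²φ = 1/cos²(63.8°) = 1/0.4415² = 5.130.
Apparent area = 84600 × 5.130 ≈ 434000 km².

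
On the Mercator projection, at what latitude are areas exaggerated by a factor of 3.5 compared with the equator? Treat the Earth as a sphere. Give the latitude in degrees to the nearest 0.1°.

57.7°

Mercator areal scale is sec²φ.
sec²φ = 3.5  ⇒  cos²φ = 0.2857  ⇒  cos φ = 0.5345.
φ = arccos(0.5345) ≈ 57.7°.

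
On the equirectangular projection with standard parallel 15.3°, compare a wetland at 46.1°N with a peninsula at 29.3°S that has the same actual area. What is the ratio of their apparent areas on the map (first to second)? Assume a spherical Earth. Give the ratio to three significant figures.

1.26

In the equirectangular projection with standard parallel φ₀ = 15.3° (x = Rλ cos φ₀, y = Rφ), meridians are true-scale (h = 1) and the parallel scale is k = cos φ₀ / cos φ.
Areal scale at 46.1°: h·k = 1.000 × 1.391 = 1.391.
Areal scale at 29.3°: h·k = 1.000 × 1.106 = 1.106.
Ratio = 1.391/1.106 ≈ 1.26.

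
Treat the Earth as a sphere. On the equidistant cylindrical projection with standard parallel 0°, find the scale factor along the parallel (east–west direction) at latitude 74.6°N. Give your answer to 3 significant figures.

For the equirectangular projection with φ₀ = 0 (plate carrée), h = 1 along meridians and k = sec φ along parallels.
k = 1/cos 74.6° = 1/0.2656 = 3.766.

3.77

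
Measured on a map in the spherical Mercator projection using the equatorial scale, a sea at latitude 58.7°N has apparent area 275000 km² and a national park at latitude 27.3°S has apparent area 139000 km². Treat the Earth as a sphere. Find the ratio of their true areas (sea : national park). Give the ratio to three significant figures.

Since Mercator area scale is 1/cos²φ, the true area equals the apparent area multiplied by cos²φ.
True area of sea: 275000 × cos²(58.7°) = 275000 × 0.2699 = 74220 km².
True area of national park: 139000 × cos²(27.3°) = 139000 × 0.7896 = 109800 km².
Ratio = 74220 / 109800 ≈ 0.676.

0.676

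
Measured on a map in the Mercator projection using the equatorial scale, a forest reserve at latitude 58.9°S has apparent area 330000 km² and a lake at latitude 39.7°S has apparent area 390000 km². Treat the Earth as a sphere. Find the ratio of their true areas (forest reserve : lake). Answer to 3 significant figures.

0.381

On Mercator the areal scale is sec²φ, so true area = apparent × cos²φ.
True area of forest reserve: 330000 × cos²(58.9°) = 330000 × 0.2668 = 88050 km².
True area of lake: 390000 × cos²(39.7°) = 390000 × 0.5920 = 230900 km².
Ratio = 88050 / 230900 ≈ 0.381.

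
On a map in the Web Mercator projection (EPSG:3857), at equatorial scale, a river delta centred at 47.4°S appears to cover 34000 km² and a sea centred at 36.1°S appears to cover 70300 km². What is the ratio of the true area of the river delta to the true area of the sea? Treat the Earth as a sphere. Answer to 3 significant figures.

0.339

Since Mercator area scale is 1/cos²φ, the true area equals the apparent area multiplied by cos²φ.
True area of river delta: 34000 × cos²(47.4°) = 34000 × 0.4582 = 15580 km².
True area of sea: 70300 × cos²(36.1°) = 70300 × 0.6528 = 45900 km².
Ratio = 15580 / 45900 ≈ 0.339.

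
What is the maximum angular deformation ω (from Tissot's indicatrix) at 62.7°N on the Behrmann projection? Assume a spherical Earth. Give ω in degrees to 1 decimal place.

68.4°

The Behrmann projection is cylindrical equal-area with φ₀ = 30°. A cylindrical equal-area projection with standard parallel φ₀ has meridian scale h = cos φ / cos φ₀ and parallel scale k = cos φ₀ / cos φ (so areas are preserved, h·k = 1).
At 62.7°: h = 0.5296, k = 1.888; principal scales a = 1.888, b = 0.5296.
sin(ω/2) = (a − b)/(a + b) = 1.359/2.418 = 0.5619, so ω = 2 arcsin(0.5619) ≈ 68.4°.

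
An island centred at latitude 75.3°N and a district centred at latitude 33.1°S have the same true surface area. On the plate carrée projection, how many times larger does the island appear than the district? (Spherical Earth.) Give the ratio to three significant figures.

Plate carrée maps x = Rλ, y = Rφ. The meridian scale is h = 1 and the parallel scale is k = 1/cos φ = sec φ.
Areal scale at 75.3°: h·k = 1.000 × 3.941 = 3.941.
Areal scale at 33.1°: h·k = 1.000 × 1.194 = 1.194.
Ratio = 3.941/1.194 ≈ 3.30.

3.30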